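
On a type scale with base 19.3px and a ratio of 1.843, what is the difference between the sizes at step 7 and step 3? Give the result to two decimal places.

1273.09px

Step 3: 19.3 × 1.843³ = 120.8185px
Step 7: 19.3 × 1.843⁷ = 1393.9097px
Difference: 1393.9097 − 120.8185 = 1273.0912px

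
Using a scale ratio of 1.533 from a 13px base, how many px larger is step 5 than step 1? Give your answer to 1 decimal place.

90.1px

Step 1: 13.0 × 1.533 = 19.929px
Step 5: 13.0 × 1.533⁵ = 110.066px
Difference: 110.066 − 19.929 = 90.137px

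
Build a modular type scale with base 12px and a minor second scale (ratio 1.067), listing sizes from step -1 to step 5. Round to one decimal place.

Step -1: 12.0 ÷ 1.067 = 11.2
Step 0: 12px
Step 1: 12.0 × 1.067 = 12.8
Step 2: 12.0 × 1.067² = 13.7
Step 3: 12.0 × 1.067³ = 14.6
Step 4: 12.0 × 1.067⁴ = 15.6
Step 5: 12.0 × 1.067⁵ = 16.6

11.2px, 12.0px, 12.8px, 13.7px, 14.6px, 15.6px, 16.6px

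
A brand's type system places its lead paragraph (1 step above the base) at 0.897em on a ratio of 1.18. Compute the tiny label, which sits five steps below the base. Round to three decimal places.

The gap is -5 − (1) = -6 steps, so the factor is 1.18^-6.
0.897 ÷ 1.18⁶ = 0.897 ÷ 2.69955 ≈ 0.332

0.332em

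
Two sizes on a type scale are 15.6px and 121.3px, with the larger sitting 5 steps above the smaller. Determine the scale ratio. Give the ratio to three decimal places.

The ratio satisfies 15.6 × r⁵ = 121.3, so r = (121.3 / 15.6)^(1/5).
r = 7.7756^(1/5) ≈ 1.5071

1.507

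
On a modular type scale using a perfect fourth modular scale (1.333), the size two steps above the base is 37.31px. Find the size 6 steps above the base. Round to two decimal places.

The gap is 6 − (2) = 4 steps, so the factor is 1.333^4.
37.31 × 1.333⁴ = 37.31 × 3.15733 ≈ 117.800

117.80px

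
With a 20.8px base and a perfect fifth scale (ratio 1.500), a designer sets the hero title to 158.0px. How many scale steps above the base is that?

1.500ⁿ = 158.0 / 20.8 = 7.5962
n = ln(7.5962) / ln(1.500) = 2.0276 / 0.4055 ≈ 5.00

5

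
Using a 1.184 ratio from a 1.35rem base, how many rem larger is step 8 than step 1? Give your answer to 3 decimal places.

Step 1: 1.35 × 1.184 = 1.59840rem
Step 8: 1.35 × 1.184⁸ = 5.21372rem
Difference: 5.21372 − 1.59840 = 3.61532rem

3.615rem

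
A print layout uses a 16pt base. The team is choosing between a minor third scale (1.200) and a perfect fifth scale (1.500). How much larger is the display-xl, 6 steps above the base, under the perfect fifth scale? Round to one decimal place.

Minor third: 16.0 × 1.200⁶ = 47.776pt
Perfect fifth: 16.0 × 1.500⁶ = 182.250pt
Difference: 182.250 − 47.776 = 134.474pt

134.5pt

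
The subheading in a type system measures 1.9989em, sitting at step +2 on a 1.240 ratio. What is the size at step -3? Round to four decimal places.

1.9989 ÷ 1.240⁵ = 1.9989 ÷ 2.93163 ≈ 0.6818

0.6818em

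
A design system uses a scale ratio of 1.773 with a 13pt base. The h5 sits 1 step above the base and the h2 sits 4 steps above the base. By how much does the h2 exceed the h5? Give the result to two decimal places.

105.41pt

Step 1: 13.0 × 1.773 = 23.0490pt
Step 4: 13.0 × 1.773⁴ = 128.4631pt
Difference: 128.4631 − 23.0490 = 105.4141pt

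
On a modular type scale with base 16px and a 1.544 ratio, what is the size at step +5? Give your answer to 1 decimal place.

16.0 × 1.544⁵ = 16.0 × 8.77478 ≈ 140.40

140.4px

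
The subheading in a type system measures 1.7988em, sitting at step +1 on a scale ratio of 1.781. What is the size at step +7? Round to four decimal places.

The gap is 7 − (1) = 6 steps, so the factor is 1.781^6.
1.7988 × 1.781⁶ = 1.7988 × 31.91417 ≈ 57.4072

57.4072em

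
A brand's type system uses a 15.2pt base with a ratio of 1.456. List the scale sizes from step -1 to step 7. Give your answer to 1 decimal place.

10.4pt, 15.2pt, 22.1pt, 32.2pt, 46.9pt, 68.3pt, 99.5pt, 144.8pt, 210.8pt

Step -1: 15.2 ÷ 1.456 = 10.4
Step 0: 15.2pt
Step 1: 15.2 × 1.456 = 22.1
Step 2: 15.2 × 1.456² = 32.2
Step 3: 15.2 × 1.456³ = 46.9
Step 4: 15.2 × 1.456⁴ = 68.3
Step 5: 15.2 × 1.456⁵ = 99.5
Step 6: 15.2 × 1.456⁶ = 144.8
Step 7: 15.2 × 1.456⁷ = 210.8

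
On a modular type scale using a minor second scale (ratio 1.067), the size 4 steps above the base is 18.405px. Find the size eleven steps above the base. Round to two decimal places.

28.98px

18.405 × 1.067⁷ = 18.405 × 1.57453 ≈ 28.979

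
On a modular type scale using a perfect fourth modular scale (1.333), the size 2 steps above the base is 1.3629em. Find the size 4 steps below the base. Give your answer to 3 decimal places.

Moving from step +2 to step -4 is 6 steps down, so divide by r⁶.
1.3629 ÷ 1.333⁶ = 1.3629 ÷ 5.61023 ≈ 0.243

0.243em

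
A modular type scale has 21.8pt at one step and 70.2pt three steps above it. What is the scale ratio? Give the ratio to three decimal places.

r³ = 70.2 / 21.8, so r = (70.2/21.8)^(1/3).
r = 3.2202^(1/3) ≈ 1.4767

1.477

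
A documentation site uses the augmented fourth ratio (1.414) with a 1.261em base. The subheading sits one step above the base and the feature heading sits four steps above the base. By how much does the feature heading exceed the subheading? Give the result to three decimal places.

Step 1: 1.261 × 1.414 = 1.78305em
Step 4: 1.261 × 1.414⁴ = 5.04095em
Difference: 5.04095 − 1.78305 = 3.25790em

3.258em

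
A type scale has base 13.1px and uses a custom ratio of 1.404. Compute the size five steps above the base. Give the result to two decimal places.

71.47px

A modular type scale is a geometric sequence: sizeₙ = base × rⁿ.
13.1 × 1.404⁵ = 13.1 × 5.45551 ≈ 71.47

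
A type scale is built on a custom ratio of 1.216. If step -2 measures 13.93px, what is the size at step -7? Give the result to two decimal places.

Moving from step -2 to step -7 is 5 steps down, so divide by r⁵.
13.93 ÷ 1.216⁵ = 13.93 ÷ 2.65869 ≈ 5.239

5.24px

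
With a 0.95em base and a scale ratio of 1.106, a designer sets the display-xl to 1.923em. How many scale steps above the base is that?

1.106ⁿ = 1.923 / 0.95 = 2.0242
n = ln(2.0242) / ln(1.106) = 0.7052 / 0.1007 ≈ 7.00

7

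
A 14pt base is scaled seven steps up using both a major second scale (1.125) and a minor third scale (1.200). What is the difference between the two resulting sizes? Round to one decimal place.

18.2pt

Major second: 14.0 × 1.125⁷ = 31.930pt
Minor third: 14.0 × 1.200⁷ = 50.165pt
Difference: 50.165 − 31.930 = 18.235pt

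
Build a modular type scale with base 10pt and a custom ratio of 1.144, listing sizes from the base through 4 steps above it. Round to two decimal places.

Step 0: 10pt
Step 1: 10.0 × 1.144 = 11.44
Step 2: 10.0 × 1.144² = 13.09
Step 3: 10.0 × 1.144³ = 14.97
Step 4: 10.0 × 1.144⁴ = 17.13

10.00pt, 11.44pt, 13.09pt, 14.97pt, 17.13pt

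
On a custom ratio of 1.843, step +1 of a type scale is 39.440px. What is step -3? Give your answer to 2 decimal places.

The gap is -3 − (1) = -4 steps, so the factor is 1.843^-4.
39.440 ÷ 1.843⁴ = 39.440 ÷ 11.53722 ≈ 3.418

3.42px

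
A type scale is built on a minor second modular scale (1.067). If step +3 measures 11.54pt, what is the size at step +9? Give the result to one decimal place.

17.0pt

Moving from step +3 to step +9 is 6 steps up, so multiply by r⁶.
11.54 × 1.067⁶ = 11.54 × 1.47566 ≈ 17.029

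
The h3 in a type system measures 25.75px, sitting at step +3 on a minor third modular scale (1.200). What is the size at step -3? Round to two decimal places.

The gap is -3 − (3) = -6 steps, so the factor is 1.200^-6.
25.75 ÷ 1.200⁶ = 25.75 ÷ 2.98598 ≈ 8.624

8.62px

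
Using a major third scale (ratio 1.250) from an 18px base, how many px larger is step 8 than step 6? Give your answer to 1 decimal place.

Step 6: 18.0 × 1.250⁶ = 68.665px
Step 8: 18.0 × 1.250⁸ = 107.288px
Difference: 107.288 − 68.665 = 38.623px

38.6px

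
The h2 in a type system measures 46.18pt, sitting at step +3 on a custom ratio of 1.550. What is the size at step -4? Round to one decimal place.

2.1pt

The gap is -4 − (3) = -7 steps, so the factor is 1.550^-7.
46.18 ÷ 1.550⁷ = 46.18 ÷ 21.49423 ≈ 2.148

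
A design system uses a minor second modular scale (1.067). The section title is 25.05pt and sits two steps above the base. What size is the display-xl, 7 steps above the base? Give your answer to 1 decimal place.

Moving from step +2 to step +7 is 5 steps up, so multiply by r⁵.
25.05 × 1.067⁵ = 25.05 × 1.38300 ≈ 34.644

34.6pt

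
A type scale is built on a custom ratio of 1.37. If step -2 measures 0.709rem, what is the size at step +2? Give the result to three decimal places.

2.498rem

Moving from step -2 to step +2 is 4 steps up, so multiply by r⁴.
0.709 × 1.37⁴ = 0.709 × 3.52275 ≈ 2.498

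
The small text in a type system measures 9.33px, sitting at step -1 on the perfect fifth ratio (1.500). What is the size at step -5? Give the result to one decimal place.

9.33 ÷ 1.500⁴ = 9.33 ÷ 5.06250 ≈ 1.843

1.8px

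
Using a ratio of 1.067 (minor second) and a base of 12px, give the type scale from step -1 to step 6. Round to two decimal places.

Step -1: 12.0 ÷ 1.067 = 11.25
Step 0: 12px
Step 1: 12.0 × 1.067 = 12.80
Step 2: 12.0 × 1.067² = 13.66
Step 3: 12.0 × 1.067³ = 14.58
Step 4: 12.0 × 1.067⁴ = 15.55
Step 5: 12.0 × 1.067⁵ = 16.60
Step 6: 12.0 × 1.067⁶ = 17.71

11.25px, 12.00px, 12.80px, 13.66px, 14.58px, 15.55px, 16.60px, 17.71px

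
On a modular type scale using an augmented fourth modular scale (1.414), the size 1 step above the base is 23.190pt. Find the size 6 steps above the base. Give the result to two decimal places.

23.190 × 1.414⁵ = 23.190 × 5.65258 ≈ 131.083

131.08pt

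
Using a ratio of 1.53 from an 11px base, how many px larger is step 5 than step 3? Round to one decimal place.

Step 3: 11.0 × 1.53³ = 39.397px
Step 5: 11.0 × 1.53⁵ = 92.225px
Difference: 92.225 − 39.397 = 52.828px

52.8px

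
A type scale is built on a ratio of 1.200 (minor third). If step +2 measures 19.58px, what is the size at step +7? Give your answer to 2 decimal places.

48.72px

The gap is 7 − (2) = 5 steps, so the factor is 1.200^5.
19.58 × 1.200⁵ = 19.58 × 2.48832 ≈ 48.721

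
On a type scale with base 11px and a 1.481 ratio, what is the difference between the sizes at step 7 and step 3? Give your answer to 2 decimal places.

136.17px

Step 3: 11.0 × 1.481³ = 35.7320px
Step 7: 11.0 × 1.481⁷ = 171.9009px
Difference: 171.9009 − 35.7320 = 136.1689px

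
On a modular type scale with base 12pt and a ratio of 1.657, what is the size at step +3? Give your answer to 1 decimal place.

54.6pt

12.0 × 1.657³ = 12.0 × 4.54954 ≈ 54.59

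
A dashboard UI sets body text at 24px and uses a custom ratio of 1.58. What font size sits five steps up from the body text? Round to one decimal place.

Every step multiplies by the scale ratio.
24.0 × 1.58⁵ = 24.0 × 9.84658 ≈ 236.32

236.3px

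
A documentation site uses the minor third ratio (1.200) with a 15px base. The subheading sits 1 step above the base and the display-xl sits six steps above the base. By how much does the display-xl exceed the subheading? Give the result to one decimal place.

26.8px

Step 1: 15.0 × 1.200 = 18.000px
Step 6: 15.0 × 1.200⁶ = 44.790px
Difference: 44.790 − 18.000 = 26.790px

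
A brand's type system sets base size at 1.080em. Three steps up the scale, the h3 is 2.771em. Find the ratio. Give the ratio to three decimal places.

The ratio satisfies 1.080 × r³ = 2.771, so r = (2.771 / 1.080)^(1/3).
r = 2.5657^(1/3) ≈ 1.3690

1.369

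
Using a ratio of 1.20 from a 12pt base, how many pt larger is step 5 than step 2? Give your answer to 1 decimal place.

Step 2: 12.0 × 1.20² = 17.280pt
Step 5: 12.0 × 1.20⁵ = 29.860pt
Difference: 29.860 − 17.280 = 12.580pt

12.6pt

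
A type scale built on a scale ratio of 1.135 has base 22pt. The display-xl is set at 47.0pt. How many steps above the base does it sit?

6

1.135ⁿ = 47.0 / 22 = 2.1364
n = ln(2.1364) / ln(1.135) = 0.7591 / 0.1266 ≈ 5.99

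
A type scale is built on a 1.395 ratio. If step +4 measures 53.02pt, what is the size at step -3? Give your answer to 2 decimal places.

5.16pt

Moving from step +4 to step -3 is 7 steps down, so divide by r⁷.
53.02 ÷ 1.395⁷ = 53.02 ÷ 10.28062 ≈ 5.157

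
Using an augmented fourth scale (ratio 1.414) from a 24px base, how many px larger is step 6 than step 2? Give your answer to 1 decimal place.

Step 2: 24.0 × 1.414² = 47.986px
Step 6: 24.0 × 1.414⁶ = 191.826px
Difference: 191.826 − 47.986 = 143.840px

143.8px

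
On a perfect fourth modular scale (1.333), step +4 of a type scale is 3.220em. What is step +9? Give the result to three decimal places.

13.552em

3.220 × 1.333⁵ = 3.220 × 4.20873 ≈ 13.552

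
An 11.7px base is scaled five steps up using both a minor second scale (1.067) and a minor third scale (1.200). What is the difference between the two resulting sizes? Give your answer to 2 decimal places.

Minor second: 11.7 × 1.067⁵ = 16.1811px
Minor third: 11.7 × 1.200⁵ = 29.1133px
Difference: 29.1133 − 16.1811 = 12.9322px

12.93px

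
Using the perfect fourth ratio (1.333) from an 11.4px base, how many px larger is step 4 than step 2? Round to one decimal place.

Step 2: 11.4 × 1.333² = 20.257px
Step 4: 11.4 × 1.333⁴ = 35.994px
Difference: 35.994 − 20.257 = 15.737px

15.7px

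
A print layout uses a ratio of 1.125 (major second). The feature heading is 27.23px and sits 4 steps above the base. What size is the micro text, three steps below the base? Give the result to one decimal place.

27.23 ÷ 1.125⁷ = 27.23 ÷ 2.28070 ≈ 11.939

11.9px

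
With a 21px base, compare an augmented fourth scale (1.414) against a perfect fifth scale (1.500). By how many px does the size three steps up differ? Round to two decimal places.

11.50px

Augmented fourth: 21.0 × 1.414³ = 59.3701px
Perfect fifth: 21.0 × 1.500³ = 70.8750px
Difference: 70.8750 − 59.3701 = 11.5049px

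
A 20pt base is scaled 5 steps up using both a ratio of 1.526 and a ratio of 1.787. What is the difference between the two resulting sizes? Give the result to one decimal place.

199.0pt

At 1.526: 20.0 × 1.526⁵ = 165.502pt
At 1.787: 20.0 × 1.787⁵ = 364.462pt
Difference: 364.462 − 165.502 = 198.960pt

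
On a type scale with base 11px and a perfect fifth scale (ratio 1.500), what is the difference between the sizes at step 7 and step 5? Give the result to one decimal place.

Step 5: 11.0 × 1.500⁵ = 83.531px
Step 7: 11.0 × 1.500⁷ = 187.945px
Difference: 187.945 − 83.531 = 104.414px

104.4px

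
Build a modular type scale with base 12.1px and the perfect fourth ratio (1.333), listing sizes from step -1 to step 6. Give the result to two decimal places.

Step -1: 12.1 ÷ 1.333 = 9.08
Step 0: 12.1px
Step 1: 12.1 × 1.333 = 16.13
Step 2: 12.1 × 1.333² = 21.50
Step 3: 12.1 × 1.333³ = 28.66
Step 4: 12.1 × 1.333⁴ = 38.20
Step 5: 12.1 × 1.333⁵ = 50.93
Step 6: 12.1 × 1.333⁶ = 67.88

9.08px, 12.10px, 16.13px, 21.50px, 28.66px, 38.20px, 50.93px, 67.88px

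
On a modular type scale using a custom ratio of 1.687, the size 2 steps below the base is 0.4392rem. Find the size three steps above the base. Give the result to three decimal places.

6.001rem

0.4392 × 1.687⁵ = 0.4392 × 13.66392 ≈ 6.001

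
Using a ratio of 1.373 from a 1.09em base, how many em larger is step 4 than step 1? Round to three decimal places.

2.377em

Step 1: 1.09 × 1.373 = 1.49657em
Step 4: 1.09 × 1.373⁴ = 3.87355em
Difference: 3.87355 − 1.49657 = 2.37698em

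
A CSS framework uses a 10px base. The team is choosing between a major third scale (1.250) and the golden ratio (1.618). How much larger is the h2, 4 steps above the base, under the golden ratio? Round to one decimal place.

Major third: 10.0 × 1.250⁴ = 24.414px
Golden ratio: 10.0 × 1.618⁴ = 68.535px
Difference: 68.535 − 24.414 = 44.121px

44.1px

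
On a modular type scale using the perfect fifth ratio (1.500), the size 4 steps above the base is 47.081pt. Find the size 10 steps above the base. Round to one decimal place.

Moving from step +4 to step +10 is 6 steps up, so multiply by r⁶.
47.081 × 1.500⁶ = 47.081 × 11.39062 ≈ 536.282

536.3pt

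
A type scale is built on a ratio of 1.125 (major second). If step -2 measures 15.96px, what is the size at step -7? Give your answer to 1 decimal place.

8.9px

15.96 ÷ 1.125⁵ = 15.96 ÷ 1.80203 ≈ 8.857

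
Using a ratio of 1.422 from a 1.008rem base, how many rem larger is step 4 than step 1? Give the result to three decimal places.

2.688rem

Step 1: 1.008 × 1.422 = 1.43338rem
Step 4: 1.008 × 1.422⁴ = 4.12153rem
Difference: 4.12153 − 1.43338 = 2.68815rem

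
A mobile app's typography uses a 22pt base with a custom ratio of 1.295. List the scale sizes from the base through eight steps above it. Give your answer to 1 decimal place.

22.0pt, 28.5pt, 36.9pt, 47.8pt, 61.9pt, 80.1pt, 103.8pt, 134.4pt, 174.0pt

Step 0: 22pt
Step 1: 22.0 × 1.295 = 28.5
Step 2: 22.0 × 1.295² = 36.9
Step 3: 22.0 × 1.295³ = 47.8
Step 4: 22.0 × 1.295⁴ = 61.9
Step 5: 22.0 × 1.295⁵ = 80.1
Step 6: 22.0 × 1.295⁶ = 103.8
Step 7: 22.0 × 1.295⁷ = 134.4
Step 8: 22.0 × 1.295⁸ = 174.0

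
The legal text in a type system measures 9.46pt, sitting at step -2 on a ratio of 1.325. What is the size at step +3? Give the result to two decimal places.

38.63pt

Moving from step -2 to step +3 is 5 steps up, so multiply by r⁵.
9.46 × 1.325⁵ = 9.46 × 4.08394 ≈ 38.634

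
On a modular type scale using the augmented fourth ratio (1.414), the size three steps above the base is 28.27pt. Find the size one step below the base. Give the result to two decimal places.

7.07pt

Moving from step +3 to step -1 is 4 steps down, so divide by r⁴.
28.27 ÷ 1.414⁴ = 28.27 ÷ 3.99758 ≈ 7.072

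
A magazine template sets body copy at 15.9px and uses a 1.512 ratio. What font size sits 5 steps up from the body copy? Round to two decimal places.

Each step on a modular scale multiplies by the ratio, so the size n steps from the base is base × ratioⁿ.
15.9 × 1.512⁵ = 15.9 × 7.90240 ≈ 125.65

125.65px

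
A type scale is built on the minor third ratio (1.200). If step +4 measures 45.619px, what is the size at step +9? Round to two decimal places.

The gap is 9 − (4) = 5 steps, so the factor is 1.200^5.
45.619 × 1.200⁵ = 45.619 × 2.48832 ≈ 113.515

113.51px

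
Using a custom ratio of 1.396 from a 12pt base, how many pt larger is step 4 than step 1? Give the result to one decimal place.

Step 1: 12.0 × 1.396 = 16.752pt
Step 4: 12.0 × 1.396⁴ = 45.575pt
Difference: 45.575 − 16.752 = 28.823pt

28.8pt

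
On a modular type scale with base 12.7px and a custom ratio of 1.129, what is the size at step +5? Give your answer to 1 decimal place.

23.3px

Each step on a modular scale multiplies by the ratio, so the size n steps from the base is base × ratioⁿ.
12.7 × 1.129⁵ = 12.7 × 1.83430 ≈ 23.30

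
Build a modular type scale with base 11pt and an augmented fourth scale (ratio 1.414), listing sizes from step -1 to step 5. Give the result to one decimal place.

Step -1: 11.0 ÷ 1.414 = 7.8
Step 0: 11pt
Step 1: 11.0 × 1.414 = 15.6
Step 2: 11.0 × 1.414² = 22.0
Step 3: 11.0 × 1.414³ = 31.1
Step 4: 11.0 × 1.414⁴ = 44.0
Step 5: 11.0 × 1.414⁵ = 62.2

7.8pt, 11.0pt, 15.6pt, 22.0pt, 31.1pt, 44.0pt, 62.2pt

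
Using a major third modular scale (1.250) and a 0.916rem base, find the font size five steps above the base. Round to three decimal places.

2.795rem

A modular type scale is a geometric sequence: sizeₙ = base × rⁿ.
0.916 × 1.250⁵ = 0.916 × 3.05176 ≈ 2.795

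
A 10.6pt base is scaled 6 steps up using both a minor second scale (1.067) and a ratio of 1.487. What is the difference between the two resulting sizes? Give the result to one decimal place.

Minor second: 10.6 × 1.067⁶ = 15.642pt
At 1.487: 10.6 × 1.487⁶ = 114.597pt
Difference: 114.597 − 15.642 = 98.955pt

99.0pt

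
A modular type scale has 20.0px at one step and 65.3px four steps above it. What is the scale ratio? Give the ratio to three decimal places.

1.344

r⁴ = 65.3 / 20.0, so r = (65.3/20.0)^(1/4).
r = 3.2650^(1/4) ≈ 1.3442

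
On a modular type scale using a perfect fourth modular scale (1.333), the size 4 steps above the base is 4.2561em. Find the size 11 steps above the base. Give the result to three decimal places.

31.829em

4.2561 × 1.333⁷ = 4.2561 × 7.47844 ≈ 31.829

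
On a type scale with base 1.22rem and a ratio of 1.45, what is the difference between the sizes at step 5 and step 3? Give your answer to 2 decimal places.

Step 3: 1.22 × 1.45³ = 3.7193rem
Step 5: 1.22 × 1.45⁵ = 7.8199rem
Difference: 7.8199 − 3.7193 = 4.1006rem

4.10rem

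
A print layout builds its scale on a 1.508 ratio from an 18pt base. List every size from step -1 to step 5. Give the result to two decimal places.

Step -1: 18.0 ÷ 1.508 = 11.94
Step 0: 18pt
Step 1: 18.0 × 1.508 = 27.14
Step 2: 18.0 × 1.508² = 40.93
Step 3: 18.0 × 1.508³ = 61.73
Step 4: 18.0 × 1.508⁴ = 93.08
Step 5: 18.0 × 1.508⁵ = 140.37

11.94pt, 18.00pt, 27.14pt, 40.93pt, 61.73pt, 93.08pt, 140.37pt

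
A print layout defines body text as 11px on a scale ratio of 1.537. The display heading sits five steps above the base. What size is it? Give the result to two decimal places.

94.35px

Each step on a modular scale multiplies by the ratio, so the size n steps from the base is base × ratioⁿ.
11.0 × 1.537⁵ = 11.0 × 8.57767 ≈ 94.35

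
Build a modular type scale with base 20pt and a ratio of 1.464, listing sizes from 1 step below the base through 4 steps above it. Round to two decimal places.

13.66pt, 20.00pt, 29.28pt, 42.87pt, 62.76pt, 91.87pt

Step -1: 20.0 ÷ 1.464 = 13.66
Step 0: 20pt
Step 1: 20.0 × 1.464 = 29.28
Step 2: 20.0 × 1.464² = 42.87
Step 3: 20.0 × 1.464³ = 62.76
Step 4: 20.0 × 1.464⁴ = 91.87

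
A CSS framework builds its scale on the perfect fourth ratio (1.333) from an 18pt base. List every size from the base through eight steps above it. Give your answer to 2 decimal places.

Step 0: 18pt
Step 1: 18.0 × 1.333 = 23.99
Step 2: 18.0 × 1.333² = 31.98
Step 3: 18.0 × 1.333³ = 42.63
Step 4: 18.0 × 1.333⁴ = 56.83
Step 5: 18.0 × 1.333⁵ = 75.76
Step 6: 18.0 × 1.333⁶ = 100.98
Step 7: 18.0 × 1.333⁷ = 134.61
Step 8: 18.0 × 1.333⁸ = 179.44

18.00pt, 23.99pt, 31.98pt, 42.63pt, 56.83pt, 75.76pt, 100.98pt, 134.61pt, 179.44pt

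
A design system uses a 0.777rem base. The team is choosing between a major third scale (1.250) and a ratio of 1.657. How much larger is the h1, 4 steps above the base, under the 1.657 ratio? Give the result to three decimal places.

Major third: 0.777 × 1.250⁴ = 1.89697rem
At 1.657: 0.777 × 1.657⁴ = 5.85748rem
Difference: 5.85748 − 1.89697 = 3.96051rem

3.961rem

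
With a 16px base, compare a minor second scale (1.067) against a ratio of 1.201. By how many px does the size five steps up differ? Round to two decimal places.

17.85px

Minor second: 16.0 × 1.067⁵ = 22.1280px
At 1.201: 16.0 × 1.201⁵ = 39.9793px
Difference: 39.9793 − 22.1280 = 17.8513px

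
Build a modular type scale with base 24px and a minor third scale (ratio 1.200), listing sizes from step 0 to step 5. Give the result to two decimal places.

24.00px, 28.80px, 34.56px, 41.47px, 49.77px, 59.72px

Step 0: 24px
Step 1: 24.0 × 1.200 = 28.80
Step 2: 24.0 × 1.200² = 34.56
Step 3: 24.0 × 1.200³ = 41.47
Step 4: 24.0 × 1.200⁴ = 49.77
Step 5: 24.0 × 1.200⁵ = 59.72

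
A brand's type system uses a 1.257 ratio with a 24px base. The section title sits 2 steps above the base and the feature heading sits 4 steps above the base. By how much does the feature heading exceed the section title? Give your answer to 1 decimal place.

Step 2: 24.0 × 1.257² = 37.921px
Step 4: 24.0 × 1.257⁴ = 59.917px
Difference: 59.917 − 37.921 = 21.996px

22.0px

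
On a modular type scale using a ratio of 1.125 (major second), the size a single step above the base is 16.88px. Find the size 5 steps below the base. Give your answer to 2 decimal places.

8.33px

Moving from step +1 to step -5 is 6 steps down, so divide by r⁶.
16.88 ÷ 1.125⁶ = 16.88 ÷ 2.02729 ≈ 8.326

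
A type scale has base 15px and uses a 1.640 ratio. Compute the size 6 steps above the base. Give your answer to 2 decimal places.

15.0 × 1.640⁶ = 15.0 × 19.45643 ≈ 291.85

291.85px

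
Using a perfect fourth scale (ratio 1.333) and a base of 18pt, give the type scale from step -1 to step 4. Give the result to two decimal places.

Step -1: 18.0 ÷ 1.333 = 13.50
Step 0: 18pt
Step 1: 18.0 × 1.333 = 23.99
Step 2: 18.0 × 1.333² = 31.98
Step 3: 18.0 × 1.333³ = 42.63
Step 4: 18.0 × 1.333⁴ = 56.83

13.50pt, 18.00pt, 23.99pt, 31.98pt, 42.63pt, 56.83pt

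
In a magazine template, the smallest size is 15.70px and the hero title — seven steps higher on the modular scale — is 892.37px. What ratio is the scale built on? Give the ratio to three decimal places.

The ratio satisfies 15.70 × r⁷ = 892.37, so r = (892.37 / 15.70)^(1/7).
r = 56.8389^(1/7) ≈ 1.7810

1.781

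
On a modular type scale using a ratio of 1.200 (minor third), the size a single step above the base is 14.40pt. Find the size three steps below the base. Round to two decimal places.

The gap is -3 − (1) = -4 steps, so the factor is 1.200^-4.
14.40 ÷ 1.200⁴ = 14.40 ÷ 2.07360 ≈ 6.944

6.94pt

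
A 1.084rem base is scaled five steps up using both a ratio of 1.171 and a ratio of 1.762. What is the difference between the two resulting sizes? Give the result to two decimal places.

16.02rem

At 1.171: 1.084 × 1.171⁵ = 2.3868rem
At 1.762: 1.084 × 1.762⁵ = 18.4102rem
Difference: 18.4102 − 2.3868 = 16.0234rem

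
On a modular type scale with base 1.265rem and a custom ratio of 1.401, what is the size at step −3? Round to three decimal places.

1.265 ÷ 1.401³ = 1.265 ÷ 2.74988 ≈ 0.460

0.460rem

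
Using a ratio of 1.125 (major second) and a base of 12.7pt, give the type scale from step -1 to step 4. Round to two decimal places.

Step -1: 12.7 ÷ 1.125 = 11.29
Step 0: 12.7pt
Step 1: 12.7 × 1.125 = 14.29
Step 2: 12.7 × 1.125² = 16.07
Step 3: 12.7 × 1.125³ = 18.08
Step 4: 12.7 × 1.125⁴ = 20.34

11.29pt, 12.70pt, 14.29pt, 16.07pt, 18.08pt, 20.34pt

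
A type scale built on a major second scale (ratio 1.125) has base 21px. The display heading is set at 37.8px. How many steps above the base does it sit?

5

1.125ⁿ = 37.8 / 21 = 1.8000
n = ln(1.8000) / ln(1.125) = 0.5878 / 0.1178 ≈ 4.99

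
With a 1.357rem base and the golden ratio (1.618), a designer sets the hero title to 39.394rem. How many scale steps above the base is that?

1.618ⁿ = 39.394 / 1.357 = 29.0302
n = ln(29.0302) / ln(1.618) = 3.3683 / 0.4812 ≈ 7.00

7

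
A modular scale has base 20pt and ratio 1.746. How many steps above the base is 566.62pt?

6

1.746ⁿ = 566.62 / 20 = 28.3310
n = ln(28.3310) / ln(1.746) = 3.3440 / 0.5573 ≈ 6.00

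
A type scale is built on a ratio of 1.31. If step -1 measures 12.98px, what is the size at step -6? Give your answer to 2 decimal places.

Moving from step -1 to step -6 is 5 steps down, so divide by r⁵.
12.98 ÷ 1.31⁵ = 12.98 ÷ 3.85795 ≈ 3.364

3.36px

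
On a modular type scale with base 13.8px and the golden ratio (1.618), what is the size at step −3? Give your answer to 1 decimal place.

Each step on a modular scale multiplies by the ratio, so the size n steps from the base is base × ratioⁿ.
13.8 ÷ 1.618³ = 13.8 ÷ 4.23580 ≈ 3.26

3.3px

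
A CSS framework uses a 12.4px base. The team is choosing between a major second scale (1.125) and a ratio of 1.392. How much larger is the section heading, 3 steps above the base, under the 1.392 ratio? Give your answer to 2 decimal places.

Major second: 12.4 × 1.125³ = 17.6555px
At 1.392: 12.4 × 1.392³ = 33.4456px
Difference: 33.4456 − 17.6555 = 15.7901px

15.79px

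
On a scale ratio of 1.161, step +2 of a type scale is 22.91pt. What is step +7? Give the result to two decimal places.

48.33pt

The gap is 7 − (2) = 5 steps, so the factor is 1.161^5.
22.91 × 1.161⁵ = 22.91 × 2.10941 ≈ 48.327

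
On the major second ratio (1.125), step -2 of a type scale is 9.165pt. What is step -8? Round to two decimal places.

4.52pt

9.165 ÷ 1.125⁶ = 9.165 ÷ 2.02729 ≈ 4.521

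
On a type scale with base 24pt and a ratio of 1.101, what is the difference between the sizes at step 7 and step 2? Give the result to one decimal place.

18.0pt

Step 2: 24.0 × 1.101² = 29.093pt
Step 7: 24.0 × 1.101⁷ = 47.068pt
Difference: 47.068 − 29.093 = 17.975pt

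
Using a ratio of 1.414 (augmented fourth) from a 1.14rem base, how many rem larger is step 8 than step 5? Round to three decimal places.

11.774rem

Step 5: 1.14 × 1.414⁵ = 6.44395rem
Step 8: 1.14 × 1.414⁸ = 18.21798rem
Difference: 18.21798 − 6.44395 = 11.77403rem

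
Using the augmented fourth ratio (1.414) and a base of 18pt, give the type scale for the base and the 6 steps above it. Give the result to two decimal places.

18.00pt, 25.45pt, 35.99pt, 50.89pt, 71.96pt, 101.75pt, 143.87pt

Step 0: 18pt
Step 1: 18.0 × 1.414 = 25.45
Step 2: 18.0 × 1.414² = 35.99
Step 3: 18.0 × 1.414³ = 50.89
Step 4: 18.0 × 1.414⁴ = 71.96
Step 5: 18.0 × 1.414⁵ = 101.75
Step 6: 18.0 × 1.414⁶ = 143.87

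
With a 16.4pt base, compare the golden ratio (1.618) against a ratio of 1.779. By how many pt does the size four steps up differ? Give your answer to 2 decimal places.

51.87pt

Golden ratio: 16.4 × 1.618⁴ = 112.3978pt
At 1.779: 16.4 × 1.779⁴ = 164.2660pt
Difference: 164.2660 − 112.3978 = 51.8682pt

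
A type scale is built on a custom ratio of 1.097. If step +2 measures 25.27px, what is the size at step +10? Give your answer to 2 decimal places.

25.27 × 1.097⁸ = 25.27 × 2.09726 ≈ 52.998

53.00px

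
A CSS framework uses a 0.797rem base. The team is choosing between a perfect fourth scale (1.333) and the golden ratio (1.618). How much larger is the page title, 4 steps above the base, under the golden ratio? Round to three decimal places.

2.946rem

Perfect fourth: 0.797 × 1.333⁴ = 2.51640rem
Golden ratio: 0.797 × 1.618⁴ = 5.46226rem
Difference: 5.46226 − 2.51640 = 2.94586rem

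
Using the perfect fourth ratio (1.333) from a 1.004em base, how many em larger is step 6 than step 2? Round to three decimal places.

Step 2: 1.004 × 1.333² = 1.78400em
Step 6: 1.004 × 1.333⁶ = 5.63267em
Difference: 5.63267 − 1.78400 = 3.84867em

3.849em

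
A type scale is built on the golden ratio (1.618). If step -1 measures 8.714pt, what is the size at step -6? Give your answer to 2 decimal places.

0.79pt

8.714 ÷ 1.618⁵ = 8.714 ÷ 11.08901 ≈ 0.786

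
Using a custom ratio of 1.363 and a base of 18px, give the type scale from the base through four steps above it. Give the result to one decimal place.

Step 0: 18px
Step 1: 18.0 × 1.363 = 24.5
Step 2: 18.0 × 1.363² = 33.4
Step 3: 18.0 × 1.363³ = 45.6
Step 4: 18.0 × 1.363⁴ = 62.1

18.0px, 24.5px, 33.4px, 45.6px, 62.1px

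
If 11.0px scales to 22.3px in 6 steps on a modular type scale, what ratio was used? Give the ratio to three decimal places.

1.125

The ratio satisfies 11.0 × r⁶ = 22.3, so r = (22.3 / 11.0)^(1/6).
r = 2.0273^(1/6) ≈ 1.1250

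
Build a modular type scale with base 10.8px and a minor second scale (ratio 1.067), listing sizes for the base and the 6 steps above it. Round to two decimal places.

Step 0: 10.8px
Step 1: 10.8 × 1.067 = 11.52
Step 2: 10.8 × 1.067² = 12.30
Step 3: 10.8 × 1.067³ = 13.12
Step 4: 10.8 × 1.067⁴ = 14.00
Step 5: 10.8 × 1.067⁵ = 14.94
Step 6: 10.8 × 1.067⁶ = 15.94

10.80px, 11.52px, 12.30px, 13.12px, 14.00px, 14.94px, 15.94px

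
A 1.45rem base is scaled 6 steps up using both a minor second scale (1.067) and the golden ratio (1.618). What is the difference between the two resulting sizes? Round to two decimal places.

23.88rem

Minor second: 1.45 × 1.067⁶ = 2.1397rem
Golden ratio: 1.45 × 1.618⁶ = 26.0159rem
Difference: 26.0159 − 2.1397 = 23.8762rem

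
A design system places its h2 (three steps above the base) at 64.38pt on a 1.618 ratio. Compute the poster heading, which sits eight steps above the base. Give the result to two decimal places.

713.91pt

Moving from step +3 to step +8 is 5 steps up, so multiply by r⁵.
64.38 × 1.618⁵ = 64.38 × 11.08901 ≈ 713.910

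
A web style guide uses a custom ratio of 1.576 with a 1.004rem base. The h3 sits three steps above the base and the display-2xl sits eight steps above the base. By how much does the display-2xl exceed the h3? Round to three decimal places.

Step 3: 1.004 × 1.576³ = 3.93009rem
Step 8: 1.004 × 1.576⁸ = 38.21056rem
Difference: 38.21056 − 3.93009 = 34.28047rem

34.280rem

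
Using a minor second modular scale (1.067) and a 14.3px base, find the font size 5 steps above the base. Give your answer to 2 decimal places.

Every step multiplies by the scale ratio.
14.3 × 1.067⁵ = 14.3 × 1.38300 ≈ 19.78

19.78px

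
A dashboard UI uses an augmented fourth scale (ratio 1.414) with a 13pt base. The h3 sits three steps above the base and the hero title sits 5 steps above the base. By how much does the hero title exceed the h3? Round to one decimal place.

36.7pt

Step 3: 13.0 × 1.414³ = 36.753pt
Step 5: 13.0 × 1.414⁵ = 73.484pt
Difference: 73.484 − 36.753 = 36.731pt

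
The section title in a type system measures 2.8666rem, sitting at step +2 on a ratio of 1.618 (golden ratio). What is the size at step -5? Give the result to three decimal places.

0.099rem

The gap is -5 − (2) = -7 steps, so the factor is 1.618^-7.
2.8666 ÷ 1.618⁷ = 2.8666 ÷ 29.03017 ≈ 0.099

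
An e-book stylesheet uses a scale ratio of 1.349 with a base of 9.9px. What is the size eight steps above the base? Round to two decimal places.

9.9 × 1.349⁸ = 9.9 × 10.96720 ≈ 108.58

108.58px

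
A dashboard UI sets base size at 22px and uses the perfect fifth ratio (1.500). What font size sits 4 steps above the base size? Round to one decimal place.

A modular type scale is a geometric sequence: sizeₙ = base × rⁿ.
22.0 × 1.500⁴ = 22.0 × 5.06250 ≈ 111.38

111.4px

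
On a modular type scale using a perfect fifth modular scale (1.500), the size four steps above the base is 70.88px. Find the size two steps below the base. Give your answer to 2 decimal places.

6.22px

70.88 ÷ 1.500⁶ = 70.88 ÷ 11.39062 ≈ 6.223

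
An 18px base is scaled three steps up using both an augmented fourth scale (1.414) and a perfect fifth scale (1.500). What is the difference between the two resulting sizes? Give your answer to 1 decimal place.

Augmented fourth: 18.0 × 1.414³ = 50.889px
Perfect fifth: 18.0 × 1.500³ = 60.750px
Difference: 60.750 − 50.889 = 9.861px

9.9px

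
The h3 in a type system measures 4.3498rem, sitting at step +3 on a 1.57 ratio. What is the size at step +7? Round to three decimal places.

26.428rem

4.3498 × 1.57⁴ = 4.3498 × 6.07573 ≈ 26.428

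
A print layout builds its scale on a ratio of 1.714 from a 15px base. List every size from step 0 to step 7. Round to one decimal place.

15.0px, 25.7px, 44.1px, 75.5px, 129.5px, 221.9px, 380.3px, 651.9px

Step 0: 15px
Step 1: 15.0 × 1.714 = 25.7
Step 2: 15.0 × 1.714² = 44.1
Step 3: 15.0 × 1.714³ = 75.5
Step 4: 15.0 × 1.714⁴ = 129.5
Step 5: 15.0 × 1.714⁵ = 221.9
Step 6: 15.0 × 1.714⁶ = 380.3
Step 7: 15.0 × 1.714⁷ = 651.9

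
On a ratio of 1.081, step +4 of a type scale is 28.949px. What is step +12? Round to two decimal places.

28.949 × 1.081⁸ = 28.949 × 1.86469 ≈ 53.981

53.98px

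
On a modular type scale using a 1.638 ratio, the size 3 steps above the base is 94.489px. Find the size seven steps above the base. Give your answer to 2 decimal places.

94.489 × 1.638⁴ = 94.489 × 7.19873 ≈ 680.200

680.20px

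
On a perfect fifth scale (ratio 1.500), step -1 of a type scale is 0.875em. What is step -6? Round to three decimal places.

0.115em

The gap is -6 − (-1) = -5 steps, so the factor is 1.500^-5.
0.875 ÷ 1.500⁵ = 0.875 ÷ 7.59375 ≈ 0.115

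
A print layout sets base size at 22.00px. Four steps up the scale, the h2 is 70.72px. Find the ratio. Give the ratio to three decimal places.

The ratio satisfies 22.00 × r⁴ = 70.72, so r = (70.72 / 22.00)^(1/4).
r = 3.2145^(1/4) ≈ 1.3390

1.339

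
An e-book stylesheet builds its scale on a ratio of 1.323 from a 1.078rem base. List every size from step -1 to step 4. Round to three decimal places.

0.815rem, 1.078rem, 1.426rem, 1.887rem, 2.496rem, 3.303rem

Step -1: 1.078 ÷ 1.323 = 0.815
Step 0: 1.078rem
Step 1: 1.078 × 1.323 = 1.426
Step 2: 1.078 × 1.323² = 1.887
Step 3: 1.078 × 1.323³ = 2.496
Step 4: 1.078 × 1.323⁴ = 3.303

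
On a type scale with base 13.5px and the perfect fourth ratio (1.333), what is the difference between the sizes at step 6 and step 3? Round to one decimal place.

43.8px

Step 3: 13.5 × 1.333³ = 31.976px
Step 6: 13.5 × 1.333⁶ = 75.738px
Difference: 75.738 − 31.976 = 43.762px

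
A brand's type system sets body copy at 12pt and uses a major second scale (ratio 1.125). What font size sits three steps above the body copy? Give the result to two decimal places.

A modular type scale is a geometric sequence: sizeₙ = base × rⁿ.
12.0 × 1.125³ = 12.0 × 1.42383 ≈ 17.09

17.09pt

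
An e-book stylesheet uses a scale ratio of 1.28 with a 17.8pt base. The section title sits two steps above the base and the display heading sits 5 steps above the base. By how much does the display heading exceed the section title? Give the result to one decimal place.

Step 2: 17.8 × 1.28² = 29.164pt
Step 5: 17.8 × 1.28⁵ = 61.160pt
Difference: 61.160 − 29.164 = 31.996pt

32.0pt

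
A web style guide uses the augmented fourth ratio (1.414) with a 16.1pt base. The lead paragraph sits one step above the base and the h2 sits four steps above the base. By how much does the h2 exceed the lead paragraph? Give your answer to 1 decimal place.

Step 1: 16.1 × 1.414 = 22.765pt
Step 4: 16.1 × 1.414⁴ = 64.361pt
Difference: 64.361 − 22.765 = 41.596pt

41.6pt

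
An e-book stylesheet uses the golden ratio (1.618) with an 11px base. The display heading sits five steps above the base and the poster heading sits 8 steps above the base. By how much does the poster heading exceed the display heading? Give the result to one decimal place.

Step 5: 11.0 × 1.618⁵ = 121.979px
Step 8: 11.0 × 1.618⁸ = 516.679px
Difference: 516.679 − 121.979 = 394.700px

394.7px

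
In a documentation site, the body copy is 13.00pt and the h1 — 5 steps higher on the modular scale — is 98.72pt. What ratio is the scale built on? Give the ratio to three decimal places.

1.500

r⁵ = 98.72 / 13.00, so r = (98.72/13.00)^(1/5).
r = 7.5938^(1/5) ≈ 1.5000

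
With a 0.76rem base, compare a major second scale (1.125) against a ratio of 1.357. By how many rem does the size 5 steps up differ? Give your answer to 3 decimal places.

2.128rem

Major second: 0.76 × 1.125⁵ = 1.36954rem
At 1.357: 0.76 × 1.357⁵ = 3.49714rem
Difference: 3.49714 − 1.36954 = 2.12760rem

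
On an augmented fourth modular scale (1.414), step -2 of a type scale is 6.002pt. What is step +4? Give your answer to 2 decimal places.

6.002 × 1.414⁶ = 6.002 × 7.99275 ≈ 47.973

47.97pt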